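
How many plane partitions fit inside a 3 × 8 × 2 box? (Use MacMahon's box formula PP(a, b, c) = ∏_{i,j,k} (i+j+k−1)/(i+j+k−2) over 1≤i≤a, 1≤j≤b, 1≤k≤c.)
PP(3, 8, 2) = 9075

Evaluate the triple product over i = 1..3, j = 1..8, k = 1..2. The factors are (2/1) · (3/2) · (3/2) · (4/3) · (4/3) · (5/4) · (5/4) · (6/5) · … (48 factors total). The numerators and denominators telescope so the product is an integer; carrying out the multiplication exactly gives PP(3, 8, 2) = 9075.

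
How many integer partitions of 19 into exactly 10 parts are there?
p(19, 10 parts) = 30

Partitions of n into exactly k parts are in bijection with partitions of n − k into at most k parts (subtract 1 from each part). So p(19, exactly 10) = p(9, parts ≤ 10). Computing via the recurrence p(m, j) = p(m, j−1) + p(m−j, j) gives 30.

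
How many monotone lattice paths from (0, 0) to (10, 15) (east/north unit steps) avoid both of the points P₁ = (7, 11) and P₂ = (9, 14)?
Number of paths = 1157020

Inclusion–exclusion. Total paths: C(25, 10) = 3268760. Through P₁: C(18, 7)·C(7, 3) = 1113840. Through P₂: C(23, 9)·C(2, 1) = 1634380. Since P₁ is strictly southwest of P₂, a monotone path through both must visit P₁ then P₂; paths through both = C(18, 7)·C(5, 2)·C(2, 1) = 636480. Avoid both = 3268760 − 1113840 − 1634380 + 636480 = 1157020.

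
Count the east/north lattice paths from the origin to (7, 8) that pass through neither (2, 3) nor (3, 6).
Number of paths = 3255

Inclusion–exclusion. Total paths: C(15, 7) = 6435. Through P₁: C(5, 2)·C(10, 5) = 2520. Through P₂: C(9, 3)·C(6, 4) = 1260. Since P₁ is strictly southwest of P₂, a monotone path through both must visit P₁ then P₂; paths through both = C(5, 2)·C(4, 1)·C(6, 4) = 600. Avoid both = 6435 − 2520 − 1260 + 600 = 3255.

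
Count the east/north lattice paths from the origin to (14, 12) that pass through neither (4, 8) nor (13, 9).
Number of paths = 7192325

Inclusion–exclusion. Total paths: C(26, 14) = 9657700. Through P₁: C(12, 4)·C(14, 10) = 495495. Through P₂: C(22, 13)·C(4, 1) = 1989680. Since P₁ is strictly southwest of P₂, a monotone path through both must visit P₁ then P₂; paths through both = C(12, 4)·C(10, 9)·C(4, 1) = 19800. Avoid both = 9657700 − 495495 − 1989680 + 19800 = 7192325.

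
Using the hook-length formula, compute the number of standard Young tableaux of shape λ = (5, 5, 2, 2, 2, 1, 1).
# SYT of shape (5, 5, 2, 2, 2, 1, 1) = 5012280

Hook-length formula: f^λ = n! / Π hook(c), product over all cells c of the Young diagram. For λ = (5, 5, 2, 2, 2, 1, 1), n = 18 boxes. Hook lengths by row (left-to-right, top-to-bottom): [11, 8, 4, 3, 2]; [10, 7, 3, 2, 1]; [6, 3]; [5, 2]; [4, 1]; [2]; [1]. Product of hooks = 1277337600. So f^λ = 18! / 1277337600 = 6402373705728000 / 1277337600 = 5012280.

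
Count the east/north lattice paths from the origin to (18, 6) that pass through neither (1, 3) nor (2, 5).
Number of paths = 129883

Inclusion–exclusion. Total paths: C(24, 18) = 134596. Through P₁: C(4, 1)·C(20, 17) = 4560. Through P₂: C(7, 2)·C(17, 16) = 357. Since P₁ is strictly southwest of P₂, a monotone path through both must visit P₁ then P₂; paths through both = C(4, 1)·C(3, 1)·C(17, 16) = 204. Avoid both = 134596 − 4560 − 357 + 204 = 129883.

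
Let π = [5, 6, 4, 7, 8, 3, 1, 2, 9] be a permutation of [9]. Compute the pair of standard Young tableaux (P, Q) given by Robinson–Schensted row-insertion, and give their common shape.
P = [1, 2, 7, 8, 9] / [3, 6] / [4] / [5];  Q = [1, 2, 4, 5, 9] / [3, 8] / [6] / [7];  common shape = (5, 2, 1, 1)

Row-insert the values π_1, π_2, … into P one at a time, bumping the leftmost entry strictly greater than the inserted value down to the next row. The recording tableau Q records, in position (i, j), the step at which that cell was added to P.
  Insert 5 (step 1): P = [5];  Q = [1]
  Insert 6 (step 2): P = [5, 6];  Q = [1, 2]
  Insert 4 (step 3): P = [4, 6] / [5];  Q = [1, 2] / [3]
  Insert 7 (step 4): P = [4, 6, 7] / [5];  Q = [1, 2, 4] / [3]
  Insert 8 (step 5): P = [4, 6, 7, 8] / [5];  Q = [1, 2, 4, 5] / [3]
  Insert 3 (step 6): P = [3, 6, 7, 8] / [4] / [5];  Q = [1, 2, 4, 5] / [3] / [6]
  Insert 1 (step 7): P = [1, 6, 7, 8] / [3] / [4] / [5];  Q = [1, 2, 4, 5] / [3] / [6] / [7]
  Insert 2 (step 8): P = [1, 2, 7, 8] / [3, 6] / [4] / [5];  Q = [1, 2, 4, 5] / [3, 8] / [6] / [7]
  Insert 9 (step 9): P = [1, 2, 7, 8, 9] / [3, 6] / [4] / [5];  Q = [1, 2, 4, 5, 9] / [3, 8] / [6] / [7]
Final shape: (5, 2, 1, 1).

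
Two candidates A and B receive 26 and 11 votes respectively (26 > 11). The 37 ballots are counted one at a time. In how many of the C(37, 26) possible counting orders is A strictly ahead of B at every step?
Strict-lead orderings = 346618440

Total orderings of the 37 votes with 26 for A: C(37, 26) = 854992152. By the Bertrand ballot formula (Cycle Lemma / reflection principle), the number of orderings in which A is strictly ahead of B throughout is (p − q)/(p + q) · C(p + q, p) = (26 − 11)/(26 + 11) · 854992152 = 346618440.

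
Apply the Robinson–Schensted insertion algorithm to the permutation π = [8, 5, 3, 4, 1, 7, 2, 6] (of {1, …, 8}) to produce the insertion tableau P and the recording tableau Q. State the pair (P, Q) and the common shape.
P = [1, 2, 6] / [3, 4, 7] / [5] / [8];  Q = [1, 4, 6] / [2, 7, 8] / [3] / [5];  common shape = (3, 3, 1, 1)

Row-insert the values π_1, π_2, … into P one at a time, bumping the leftmost entry strictly greater than the inserted value down to the next row. The recording tableau Q records, in position (i, j), the step at which that cell was added to P.
  Insert 8 (step 1): P = [8];  Q = [1]
  Insert 5 (step 2): P = [5] / [8];  Q = [1] / [2]
  Insert 3 (step 3): P = [3] / [5] / [8];  Q = [1] / [2] / [3]
  Insert 4 (step 4): P = [3, 4] / [5] / [8];  Q = [1, 4] / [2] / [3]
  Insert 1 (step 5): P = [1, 4] / [3] / [5] / [8];  Q = [1, 4] / [2] / [3] / [5]
  Insert 7 (step 6): P = [1, 4, 7] / [3] / [5] / [8];  Q = [1, 4, 6] / [2] / [3] / [5]
  Insert 2 (step 7): P = [1, 2, 7] / [3, 4] / [5] / [8];  Q = [1, 4, 6] / [2, 7] / [3] / [5]
  Insert 6 (step 8): P = [1, 2, 6] / [3, 4, 7] / [5] / [8];  Q = [1, 4, 6] / [2, 7, 8] / [3] / [5]
Final shape: (3, 3, 1, 1).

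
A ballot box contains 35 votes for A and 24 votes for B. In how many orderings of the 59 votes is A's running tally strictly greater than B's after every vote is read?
Strict-lead orderings = 4032978938683695

Total orderings of the 59 votes with 35 for A: C(59, 35) = 21631432489303455. By the Bertrand ballot formula (Cycle Lemma / reflection principle), the number of orderings in which A is strictly ahead of B throughout is (p − q)/(p + q) · C(p + q, p) = (35 − 24)/(35 + 24) · 21631432489303455 = 4032978938683695.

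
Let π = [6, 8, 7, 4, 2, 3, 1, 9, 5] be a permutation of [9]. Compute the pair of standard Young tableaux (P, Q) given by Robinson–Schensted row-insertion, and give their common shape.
P = [1, 3, 5] / [2, 7, 9] / [4] / [6] / [8];  Q = [1, 2, 8] / [3, 6, 9] / [4] / [5] / [7];  common shape = (3, 3, 1, 1, 1)

Row-insert the values π_1, π_2, … into P one at a time, bumping the leftmost entry strictly greater than the inserted value down to the next row. The recording tableau Q records, in position (i, j), the step at which that cell was added to P.
  Insert 6 (step 1): P = [6];  Q = [1]
  Insert 8 (step 2): P = [6, 8];  Q = [1, 2]
  Insert 7 (step 3): P = [6, 7] / [8];  Q = [1, 2] / [3]
  Insert 4 (step 4): P = [4, 7] / [6] / [8];  Q = [1, 2] / [3] / [4]
  Insert 2 (step 5): P = [2, 7] / [4] / [6] / [8];  Q = [1, 2] / [3] / [4] / [5]
  Insert 3 (step 6): P = [2, 3] / [4, 7] / [6] / [8];  Q = [1, 2] / [3, 6] / [4] / [5]
  Insert 1 (step 7): P = [1, 3] / [2, 7] / [4] / [6] / [8];  Q = [1, 2] / [3, 6] / [4] / [5] / [7]
  Insert 9 (step 8): P = [1, 3, 9] / [2, 7] / [4] / [6] / [8];  Q = [1, 2, 8] / [3, 6] / [4] / [5] / [7]
  Insert 5 (step 9): P = [1, 3, 5] / [2, 7, 9] / [4] / [6] / [8];  Q = [1, 2, 8] / [3, 6, 9] / [4] / [5] / [7]
Final shape: (3, 3, 1, 1, 1).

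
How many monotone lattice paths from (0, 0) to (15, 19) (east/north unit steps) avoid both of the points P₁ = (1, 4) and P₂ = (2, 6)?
Number of paths = 1332965920

Inclusion–exclusion. Total paths: C(34, 15) = 1855967520. Through P₁: C(5, 1)·C(29, 14) = 387793800. Through P₂: C(8, 2)·C(26, 13) = 291216800. Since P₁ is strictly southwest of P₂, a monotone path through both must visit P₁ then P₂; paths through both = C(5, 1)·C(3, 1)·C(26, 13) = 156009000. Avoid both = 1855967520 − 387793800 − 291216800 + 156009000 = 1332965920.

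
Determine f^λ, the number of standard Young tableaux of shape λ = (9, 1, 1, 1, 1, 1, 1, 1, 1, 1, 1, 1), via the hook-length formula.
# SYT of shape (9, 1, 1, 1, 1, 1, 1, 1, 1, 1, 1, 1) = 75582

Hook-length formula: f^λ = n! / Π hook(c), product over all cells c of the Young diagram. For λ = (9, 1, 1, 1, 1, 1, 1, 1, 1, 1, 1, 1), n = 20 boxes. Hook lengths by row (left-to-right, top-to-bottom): [20, 8, 7, 6, 5, 4, 3, 2, 1]; [11]; [10]; [9]; [8]; [7]; [6]; [5]; [4]; [3]; [2]; [1]. Product of hooks = 32188907520000. So f^λ = 20! / 32188907520000 = 2432902008176640000 / 32188907520000 = 75582.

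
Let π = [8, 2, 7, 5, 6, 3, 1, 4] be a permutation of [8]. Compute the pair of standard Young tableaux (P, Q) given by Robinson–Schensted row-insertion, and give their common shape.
P = [1, 3, 4] / [2, 6] / [5] / [7] / [8];  Q = [1, 3, 5] / [2, 8] / [4] / [6] / [7];  common shape = (3, 2, 1, 1, 1)

Row-insert the values π_1, π_2, … into P one at a time, bumping the leftmost entry strictly greater than the inserted value down to the next row. The recording tableau Q records, in position (i, j), the step at which that cell was added to P.
  Insert 8 (step 1): P = [8];  Q = [1]
  Insert 2 (step 2): P = [2] / [8];  Q = [1] / [2]
  Insert 7 (step 3): P = [2, 7] / [8];  Q = [1, 3] / [2]
  Insert 5 (step 4): P = [2, 5] / [7] / [8];  Q = [1, 3] / [2] / [4]
  Insert 6 (step 5): P = [2, 5, 6] / [7] / [8];  Q = [1, 3, 5] / [2] / [4]
  Insert 3 (step 6): P = [2, 3, 6] / [5] / [7] / [8];  Q = [1, 3, 5] / [2] / [4] / [6]
  Insert 1 (step 7): P = [1, 3, 6] / [2] / [5] / [7] / [8];  Q = [1, 3, 5] / [2] / [4] / [6] / [7]
  Insert 4 (step 8): P = [1, 3, 4] / [2, 6] / [5] / [7] / [8];  Q = [1, 3, 5] / [2, 8] / [4] / [6] / [7]
Final shape: (3, 2, 1, 1, 1).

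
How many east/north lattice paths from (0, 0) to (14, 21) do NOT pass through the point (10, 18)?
Number of paths = 1860650550

Total paths from (0, 0) to (14, 21): C(35, 14) = 2319959400. Paths through (10, 18): (paths (0, 0) → (10, 18)) × (paths (10, 18) → (14, 21)) = C(28, 10) · C(7, 4) = 13123110 · 35 = 459308850. Avoidance count = 2319959400 − 459308850 = 1860650550.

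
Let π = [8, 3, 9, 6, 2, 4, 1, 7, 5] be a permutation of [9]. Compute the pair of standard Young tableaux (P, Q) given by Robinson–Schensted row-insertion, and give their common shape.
P = [1, 4, 5] / [2, 6, 7] / [3, 9] / [8];  Q = [1, 3, 8] / [2, 4, 9] / [5, 6] / [7];  common shape = (3, 3, 2, 1)

Row-insert the values π_1, π_2, … into P one at a time, bumping the leftmost entry strictly greater than the inserted value down to the next row. The recording tableau Q records, in position (i, j), the step at which that cell was added to P.
  Insert 8 (step 1): P = [8];  Q = [1]
  Insert 3 (step 2): P = [3] / [8];  Q = [1] / [2]
  Insert 9 (step 3): P = [3, 9] / [8];  Q = [1, 3] / [2]
  Insert 6 (step 4): P = [3, 6] / [8, 9];  Q = [1, 3] / [2, 4]
  Insert 2 (step 5): P = [2, 6] / [3, 9] / [8];  Q = [1, 3] / [2, 4] / [5]
  Insert 4 (step 6): P = [2, 4] / [3, 6] / [8, 9];  Q = [1, 3] / [2, 4] / [5, 6]
  Insert 1 (step 7): P = [1, 4] / [2, 6] / [3, 9] / [8];  Q = [1, 3] / [2, 4] / [5, 6] / [7]
  Insert 7 (step 8): P = [1, 4, 7] / [2, 6] / [3, 9] / [8];  Q = [1, 3, 8] / [2, 4] / [5, 6] / [7]
  Insert 5 (step 9): P = [1, 4, 5] / [2, 6, 7] / [3, 9] / [8];  Q = [1, 3, 8] / [2, 4, 9] / [5, 6] / [7]
Final shape: (3, 3, 2, 1).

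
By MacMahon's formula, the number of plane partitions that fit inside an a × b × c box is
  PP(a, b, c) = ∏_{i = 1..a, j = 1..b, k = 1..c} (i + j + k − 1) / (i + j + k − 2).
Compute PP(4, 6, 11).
PP(4, 6, 11) = 14675134144320

Evaluate the triple product over i = 1..4, j = 1..6, k = 1..11. The factors are (2/1) · (3/2) · (4/3) · (5/4) · (6/5) · (7/6) · (8/7) · (9/8) · … (264 factors total). The numerators and denominators telescope so the product is an integer; carrying out the multiplication exactly gives PP(4, 6, 11) = 14675134144320.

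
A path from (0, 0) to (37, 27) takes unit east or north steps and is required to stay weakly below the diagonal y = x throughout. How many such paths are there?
Number of paths = 245079125348117984

By the reflection principle (André's argument), the number of monotone paths to (37, 27) with n ≤ m that never go above y = x is C(64, 37) − C(64, 38) = 846636978475316672 − 601557853127198688 = 245079125348117984.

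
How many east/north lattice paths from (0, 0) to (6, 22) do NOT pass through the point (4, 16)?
Number of paths = 241080

Total paths from (0, 0) to (6, 22): C(28, 6) = 376740. Paths through (4, 16): (paths (0, 0) → (4, 16)) × (paths (4, 16) → (6, 22)) = C(20, 4) · C(8, 2) = 4845 · 28 = 135660. Avoidance count = 376740 − 135660 = 241080.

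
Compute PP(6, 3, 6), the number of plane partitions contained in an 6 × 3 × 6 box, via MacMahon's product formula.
PP(6, 3, 6) = 24293412

Evaluate the triple product over i = 1..6, j = 1..3, k = 1..6. The factors are (2/1) · (3/2) · (4/3) · (5/4) · (6/5) · (7/6) · (3/2) · (4/3) · … (108 factors total). The numerators and denominators telescope so the product is an integer; carrying out the multiplication exactly gives PP(6, 3, 6) = 24293412.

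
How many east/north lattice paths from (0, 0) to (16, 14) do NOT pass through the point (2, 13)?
Number of paths = 145421100

Total paths from (0, 0) to (16, 14): C(30, 16) = 145422675. Paths through (2, 13): (paths (0, 0) → (2, 13)) × (paths (2, 13) → (16, 14)) = C(15, 2) · C(15, 14) = 105 · 15 = 1575. Avoidance count = 145422675 − 1575 = 145421100.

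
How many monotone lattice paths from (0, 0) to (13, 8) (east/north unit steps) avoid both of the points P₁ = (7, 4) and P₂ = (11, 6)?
Number of paths = 89634

Inclusion–exclusion. Total paths: C(21, 13) = 203490. Through P₁: C(11, 7)·C(10, 6) = 69300. Through P₂: C(17, 11)·C(4, 2) = 74256. Since P₁ is strictly southwest of P₂, a monotone path through both must visit P₁ then P₂; paths through both = C(11, 7)·C(6, 4)·C(4, 2) = 29700. Avoid both = 203490 − 69300 − 74256 + 29700 = 89634.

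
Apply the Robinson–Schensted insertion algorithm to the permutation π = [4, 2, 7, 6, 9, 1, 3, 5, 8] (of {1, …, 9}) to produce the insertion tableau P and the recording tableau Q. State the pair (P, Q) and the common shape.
P = [1, 3, 5, 8] / [2, 6, 9] / [4, 7];  Q = [1, 3, 5, 9] / [2, 4, 8] / [6, 7];  common shape = (4, 3, 2)

Row-insert the values π_1, π_2, … into P one at a time, bumping the leftmost entry strictly greater than the inserted value down to the next row. The recording tableau Q records, in position (i, j), the step at which that cell was added to P.
  Insert 4 (step 1): P = [4];  Q = [1]
  Insert 2 (step 2): P = [2] / [4];  Q = [1] / [2]
  Insert 7 (step 3): P = [2, 7] / [4];  Q = [1, 3] / [2]
  Insert 6 (step 4): P = [2, 6] / [4, 7];  Q = [1, 3] / [2, 4]
  Insert 9 (step 5): P = [2, 6, 9] / [4, 7];  Q = [1, 3, 5] / [2, 4]
  Insert 1 (step 6): P = [1, 6, 9] / [2, 7] / [4];  Q = [1, 3, 5] / [2, 4] / [6]
  Insert 3 (step 7): P = [1, 3, 9] / [2, 6] / [4, 7];  Q = [1, 3, 5] / [2, 4] / [6, 7]
  Insert 5 (step 8): P = [1, 3, 5] / [2, 6, 9] / [4, 7];  Q = [1, 3, 5] / [2, 4, 8] / [6, 7]
  Insert 8 (step 9): P = [1, 3, 5, 8] / [2, 6, 9] / [4, 7];  Q = [1, 3, 5, 9] / [2, 4, 8] / [6, 7]
Final shape: (4, 3, 2).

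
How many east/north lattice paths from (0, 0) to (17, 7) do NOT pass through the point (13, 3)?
Number of paths = 306904

Total paths from (0, 0) to (17, 7): C(24, 17) = 346104. Paths through (13, 3): (paths (0, 0) → (13, 3)) × (paths (13, 3) → (17, 7)) = C(16, 13) · C(8, 4) = 560 · 70 = 39200. Avoidance count = 346104 − 39200 = 306904.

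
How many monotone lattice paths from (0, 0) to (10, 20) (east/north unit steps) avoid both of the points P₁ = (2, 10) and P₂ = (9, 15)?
Number of paths = 19625595

Inclusion–exclusion. Total paths: C(30, 10) = 30045015. Through P₁: C(12, 2)·C(18, 8) = 2888028. Through P₂: C(24, 9)·C(6, 1) = 7845024. Since P₁ is strictly southwest of P₂, a monotone path through both must visit P₁ then P₂; paths through both = C(12, 2)·C(12, 7)·C(6, 1) = 313632. Avoid both = 30045015 − 2888028 − 7845024 + 313632 = 19625595.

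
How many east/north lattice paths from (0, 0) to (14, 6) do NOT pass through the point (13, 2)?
Number of paths = 38235

Total paths from (0, 0) to (14, 6): C(20, 14) = 38760. Paths through (13, 2): (paths (0, 0) → (13, 2)) × (paths (13, 2) → (14, 6)) = C(15, 13) · C(5, 1) = 105 · 5 = 525. Avoidance count = 38760 − 525 = 38235.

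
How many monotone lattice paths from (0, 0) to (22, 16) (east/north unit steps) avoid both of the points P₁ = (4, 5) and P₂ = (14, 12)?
Number of paths = 14313126150

Inclusion–exclusion. Total paths: C(38, 22) = 22239974430. Through P₁: C(9, 4)·C(29, 18) = 4359258540. Through P₂: C(26, 14)·C(12, 8) = 4780561500. Since P₁ is strictly southwest of P₂, a monotone path through both must visit P₁ then P₂; paths through both = C(9, 4)·C(17, 10)·C(12, 8) = 1212971760. Avoid both = 22239974430 − 4359258540 − 4780561500 + 1212971760 = 14313126150.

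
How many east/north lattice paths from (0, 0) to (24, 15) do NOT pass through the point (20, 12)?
Number of paths = 17238091260

Total paths from (0, 0) to (24, 15): C(39, 24) = 25140840660. Paths through (20, 12): (paths (0, 0) → (20, 12)) × (paths (20, 12) → (24, 15)) = C(32, 20) · C(7, 4) = 225792840 · 35 = 7902749400. Avoidance count = 25140840660 − 7902749400 = 17238091260.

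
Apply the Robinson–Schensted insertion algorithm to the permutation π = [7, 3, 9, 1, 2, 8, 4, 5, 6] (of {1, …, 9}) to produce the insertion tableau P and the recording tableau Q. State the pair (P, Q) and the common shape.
P = [1, 2, 4, 5, 6] / [3, 8] / [7, 9];  Q = [1, 3, 6, 8, 9] / [2, 5] / [4, 7];  common shape = (5, 2, 2)

Row-insert the values π_1, π_2, … into P one at a time, bumping the leftmost entry strictly greater than the inserted value down to the next row. The recording tableau Q records, in position (i, j), the step at which that cell was added to P.
  Insert 7 (step 1): P = [7];  Q = [1]
  Insert 3 (step 2): P = [3] / [7];  Q = [1] / [2]
  Insert 9 (step 3): P = [3, 9] / [7];  Q = [1, 3] / [2]
  Insert 1 (step 4): P = [1, 9] / [3] / [7];  Q = [1, 3] / [2] / [4]
  Insert 2 (step 5): P = [1, 2] / [3, 9] / [7];  Q = [1, 3] / [2, 5] / [4]
  Insert 8 (step 6): P = [1, 2, 8] / [3, 9] / [7];  Q = [1, 3, 6] / [2, 5] / [4]
  Insert 4 (step 7): P = [1, 2, 4] / [3, 8] / [7, 9];  Q = [1, 3, 6] / [2, 5] / [4, 7]
  Insert 5 (step 8): P = [1, 2, 4, 5] / [3, 8] / [7, 9];  Q = [1, 3, 6, 8] / [2, 5] / [4, 7]
  Insert 6 (step 9): P = [1, 2, 4, 5, 6] / [3, 8] / [7, 9];  Q = [1, 3, 6, 8, 9] / [2, 5] / [4, 7]
Final shape: (5, 2, 2).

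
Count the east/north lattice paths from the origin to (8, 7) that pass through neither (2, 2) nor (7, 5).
Number of paths = 2295

Inclusion–exclusion. Total paths: C(15, 8) = 6435. Through P₁: C(4, 2)·C(11, 6) = 2772. Through P₂: C(12, 7)·C(3, 1) = 2376. Since P₁ is strictly southwest of P₂, a monotone path through both must visit P₁ then P₂; paths through both = C(4, 2)·C(8, 5)·C(3, 1) = 1008. Avoid both = 6435 − 2772 − 2376 + 1008 = 2295.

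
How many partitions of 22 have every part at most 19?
p(22, parts ≤ 19) = 998

Use the recurrence p(n, m) = p(n, m−1) + p(n−m, m): either the largest part is < m (count p(n, m−1)) or the largest part is exactly m (remove one copy of m, count p(n−m, m)). With p(0, ·) = 1 this gives p(22, parts ≤ 19) = 998. (By conjugating Young diagrams, this also counts partitions of 22 into at most 19 parts.)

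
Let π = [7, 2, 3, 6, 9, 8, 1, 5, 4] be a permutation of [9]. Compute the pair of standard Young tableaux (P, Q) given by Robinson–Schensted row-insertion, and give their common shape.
P = [1, 3, 4, 8] / [2, 5] / [6, 9] / [7];  Q = [1, 3, 4, 5] / [2, 6] / [7, 8] / [9];  common shape = (4, 2, 2, 1)

Row-insert the values π_1, π_2, … into P one at a time, bumping the leftmost entry strictly greater than the inserted value down to the next row. The recording tableau Q records, in position (i, j), the step at which that cell was added to P.
  Insert 7 (step 1): P = [7];  Q = [1]
  Insert 2 (step 2): P = [2] / [7];  Q = [1] / [2]
  Insert 3 (step 3): P = [2, 3] / [7];  Q = [1, 3] / [2]
  Insert 6 (step 4): P = [2, 3, 6] / [7];  Q = [1, 3, 4] / [2]
  Insert 9 (step 5): P = [2, 3, 6, 9] / [7];  Q = [1, 3, 4, 5] / [2]
  Insert 8 (step 6): P = [2, 3, 6, 8] / [7, 9];  Q = [1, 3, 4, 5] / [2, 6]
  Insert 1 (step 7): P = [1, 3, 6, 8] / [2, 9] / [7];  Q = [1, 3, 4, 5] / [2, 6] / [7]
  Insert 5 (step 8): P = [1, 3, 5, 8] / [2, 6] / [7, 9];  Q = [1, 3, 4, 5] / [2, 6] / [7, 8]
  Insert 4 (step 9): P = [1, 3, 4, 8] / [2, 5] / [6, 9] / [7];  Q = [1, 3, 4, 5] / [2, 6] / [7, 8] / [9]
Final shape: (4, 2, 2, 1).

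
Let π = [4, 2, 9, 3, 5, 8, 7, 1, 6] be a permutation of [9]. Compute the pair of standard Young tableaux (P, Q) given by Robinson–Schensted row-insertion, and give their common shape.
P = [1, 3, 5, 6] / [2, 7] / [4, 8] / [9];  Q = [1, 3, 5, 6] / [2, 4] / [7, 9] / [8];  common shape = (4, 2, 2, 1)

Row-insert the values π_1, π_2, … into P one at a time, bumping the leftmost entry strictly greater than the inserted value down to the next row. The recording tableau Q records, in position (i, j), the step at which that cell was added to P.
  Insert 4 (step 1): P = [4];  Q = [1]
  Insert 2 (step 2): P = [2] / [4];  Q = [1] / [2]
  Insert 9 (step 3): P = [2, 9] / [4];  Q = [1, 3] / [2]
  Insert 3 (step 4): P = [2, 3] / [4, 9];  Q = [1, 3] / [2, 4]
  Insert 5 (step 5): P = [2, 3, 5] / [4, 9];  Q = [1, 3, 5] / [2, 4]
  Insert 8 (step 6): P = [2, 3, 5, 8] / [4, 9];  Q = [1, 3, 5, 6] / [2, 4]
  Insert 7 (step 7): P = [2, 3, 5, 7] / [4, 8] / [9];  Q = [1, 3, 5, 6] / [2, 4] / [7]
  Insert 1 (step 8): P = [1, 3, 5, 7] / [2, 8] / [4] / [9];  Q = [1, 3, 5, 6] / [2, 4] / [7] / [8]
  Insert 6 (step 9): P = [1, 3, 5, 6] / [2, 7] / [4, 8] / [9];  Q = [1, 3, 5, 6] / [2, 4] / [7, 9] / [8]
Final shape: (4, 2, 2, 1).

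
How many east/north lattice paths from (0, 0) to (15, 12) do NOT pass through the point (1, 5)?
Number of paths = 16686180

Total paths from (0, 0) to (15, 12): C(27, 15) = 17383860. Paths through (1, 5): (paths (0, 0) → (1, 5)) × (paths (1, 5) → (15, 12)) = C(6, 1) · C(21, 14) = 6 · 116280 = 697680. Avoidance count = 17383860 − 697680 = 16686180.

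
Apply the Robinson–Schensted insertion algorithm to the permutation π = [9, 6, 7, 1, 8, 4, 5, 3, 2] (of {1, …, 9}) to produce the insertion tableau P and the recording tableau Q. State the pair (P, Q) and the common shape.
P = [1, 2, 5] / [3, 7, 8] / [4] / [6] / [9];  Q = [1, 3, 5] / [2, 6, 7] / [4] / [8] / [9];  common shape = (3, 3, 1, 1, 1)

Row-insert the values π_1, π_2, … into P one at a time, bumping the leftmost entry strictly greater than the inserted value down to the next row. The recording tableau Q records, in position (i, j), the step at which that cell was added to P.
  Insert 9 (step 1): P = [9];  Q = [1]
  Insert 6 (step 2): P = [6] / [9];  Q = [1] / [2]
  Insert 7 (step 3): P = [6, 7] / [9];  Q = [1, 3] / [2]
  Insert 1 (step 4): P = [1, 7] / [6] / [9];  Q = [1, 3] / [2] / [4]
  Insert 8 (step 5): P = [1, 7, 8] / [6] / [9];  Q = [1, 3, 5] / [2] / [4]
  Insert 4 (step 6): P = [1, 4, 8] / [6, 7] / [9];  Q = [1, 3, 5] / [2, 6] / [4]
  Insert 5 (step 7): P = [1, 4, 5] / [6, 7, 8] / [9];  Q = [1, 3, 5] / [2, 6, 7] / [4]
  Insert 3 (step 8): P = [1, 3, 5] / [4, 7, 8] / [6] / [9];  Q = [1, 3, 5] / [2, 6, 7] / [4] / [8]
  Insert 2 (step 9): P = [1, 2, 5] / [3, 7, 8] / [4] / [6] / [9];  Q = [1, 3, 5] / [2, 6, 7] / [4] / [8] / [9]
Final shape: (3, 3, 1, 1, 1).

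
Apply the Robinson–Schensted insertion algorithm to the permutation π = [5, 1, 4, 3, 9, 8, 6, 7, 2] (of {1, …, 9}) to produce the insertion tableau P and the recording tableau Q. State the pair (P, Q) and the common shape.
P = [1, 2, 6, 7] / [3, 8] / [4, 9] / [5];  Q = [1, 3, 5, 8] / [2, 6] / [4, 7] / [9];  common shape = (4, 2, 2, 1)

Row-insert the values π_1, π_2, … into P one at a time, bumping the leftmost entry strictly greater than the inserted value down to the next row. The recording tableau Q records, in position (i, j), the step at which that cell was added to P.
  Insert 5 (step 1): P = [5];  Q = [1]
  Insert 1 (step 2): P = [1] / [5];  Q = [1] / [2]
  Insert 4 (step 3): P = [1, 4] / [5];  Q = [1, 3] / [2]
  Insert 3 (step 4): P = [1, 3] / [4] / [5];  Q = [1, 3] / [2] / [4]
  Insert 9 (step 5): P = [1, 3, 9] / [4] / [5];  Q = [1, 3, 5] / [2] / [4]
  Insert 8 (step 6): P = [1, 3, 8] / [4, 9] / [5];  Q = [1, 3, 5] / [2, 6] / [4]
  Insert 6 (step 7): P = [1, 3, 6] / [4, 8] / [5, 9];  Q = [1, 3, 5] / [2, 6] / [4, 7]
  Insert 7 (step 8): P = [1, 3, 6, 7] / [4, 8] / [5, 9];  Q = [1, 3, 5, 8] / [2, 6] / [4, 7]
  Insert 2 (step 9): P = [1, 2, 6, 7] / [3, 8] / [4, 9] / [5];  Q = [1, 3, 5, 8] / [2, 6] / [4, 7] / [9]
Final shape: (4, 2, 2, 1).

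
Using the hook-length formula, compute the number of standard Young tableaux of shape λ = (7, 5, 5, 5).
# SYT of shape (7, 5, 5, 5) = 85357272

Hook-length formula: f^λ = n! / Π hook(c), product over all cells c of the Young diagram. For λ = (7, 5, 5, 5), n = 22 boxes. Hook lengths by row (left-to-right, top-to-bottom): [10, 9, 8, 7, 6, 2, 1]; [7, 6, 5, 4, 3]; [6, 5, 4, 3, 2]; [5, 4, 3, 2, 1]. Product of hooks = 13168189440000. So f^λ = 22! / 13168189440000 = 1124000727777607680000 / 13168189440000 = 85357272.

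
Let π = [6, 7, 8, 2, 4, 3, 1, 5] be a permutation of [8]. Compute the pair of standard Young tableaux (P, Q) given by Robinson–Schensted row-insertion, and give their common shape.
P = [1, 3, 5] / [2, 7, 8] / [4] / [6];  Q = [1, 2, 3] / [4, 5, 8] / [6] / [7];  common shape = (3, 3, 1, 1)

Row-insert the values π_1, π_2, … into P one at a time, bumping the leftmost entry strictly greater than the inserted value down to the next row. The recording tableau Q records, in position (i, j), the step at which that cell was added to P.
  Insert 6 (step 1): P = [6];  Q = [1]
  Insert 7 (step 2): P = [6, 7];  Q = [1, 2]
  Insert 8 (step 3): P = [6, 7, 8];  Q = [1, 2, 3]
  Insert 2 (step 4): P = [2, 7, 8] / [6];  Q = [1, 2, 3] / [4]
  Insert 4 (step 5): P = [2, 4, 8] / [6, 7];  Q = [1, 2, 3] / [4, 5]
  Insert 3 (step 6): P = [2, 3, 8] / [4, 7] / [6];  Q = [1, 2, 3] / [4, 5] / [6]
  Insert 1 (step 7): P = [1, 3, 8] / [2, 7] / [4] / [6];  Q = [1, 2, 3] / [4, 5] / [6] / [7]
  Insert 5 (step 8): P = [1, 3, 5] / [2, 7, 8] / [4] / [6];  Q = [1, 2, 3] / [4, 5, 8] / [6] / [7]
Final shape: (3, 3, 1, 1).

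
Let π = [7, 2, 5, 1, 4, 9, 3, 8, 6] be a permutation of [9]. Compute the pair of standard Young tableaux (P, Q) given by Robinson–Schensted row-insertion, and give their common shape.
P = [1, 3, 6] / [2, 4, 8] / [5, 9] / [7];  Q = [1, 3, 6] / [2, 5, 8] / [4, 9] / [7];  common shape = (3, 3, 2, 1)

Row-insert the values π_1, π_2, … into P one at a time, bumping the leftmost entry strictly greater than the inserted value down to the next row. The recording tableau Q records, in position (i, j), the step at which that cell was added to P.
  Insert 7 (step 1): P = [7];  Q = [1]
  Insert 2 (step 2): P = [2] / [7];  Q = [1] / [2]
  Insert 5 (step 3): P = [2, 5] / [7];  Q = [1, 3] / [2]
  Insert 1 (step 4): P = [1, 5] / [2] / [7];  Q = [1, 3] / [2] / [4]
  Insert 4 (step 5): P = [1, 4] / [2, 5] / [7];  Q = [1, 3] / [2, 5] / [4]
  Insert 9 (step 6): P = [1, 4, 9] / [2, 5] / [7];  Q = [1, 3, 6] / [2, 5] / [4]
  Insert 3 (step 7): P = [1, 3, 9] / [2, 4] / [5] / [7];  Q = [1, 3, 6] / [2, 5] / [4] / [7]
  Insert 8 (step 8): P = [1, 3, 8] / [2, 4, 9] / [5] / [7];  Q = [1, 3, 6] / [2, 5, 8] / [4] / [7]
  Insert 6 (step 9): P = [1, 3, 6] / [2, 4, 8] / [5, 9] / [7];  Q = [1, 3, 6] / [2, 5, 8] / [4, 9] / [7]
Final shape: (3, 3, 2, 1).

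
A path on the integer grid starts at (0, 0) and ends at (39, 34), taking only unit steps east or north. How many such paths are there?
Number of paths = 742282223705428145880

A monotone lattice path from (0, 0) to (39, 34) consists of 39 east steps and 34 north steps in some order, so it is determined by which 39 of the 73 steps are east. The count is C(73, 39) = 742282223705428145880.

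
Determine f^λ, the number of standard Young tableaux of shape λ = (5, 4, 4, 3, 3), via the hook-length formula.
# SYT of shape (5, 4, 4, 3, 3) = 8314020

Hook-length formula: f^λ = n! / Π hook(c), product over all cells c of the Young diagram. For λ = (5, 4, 4, 3, 3), n = 19 boxes. Hook lengths by row (left-to-right, top-to-bottom): [9, 8, 7, 4, 1]; [7, 6, 5, 2]; [6, 5, 4, 1]; [4, 3, 2]; [3, 2, 1]. Product of hooks = 14631321600. So f^λ = 19! / 14631321600 = 121645100408832000 / 14631321600 = 8314020.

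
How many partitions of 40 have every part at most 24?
p(40, parts ≤ 24) = 36654

Use the recurrence p(n, m) = p(n, m−1) + p(n−m, m): either the largest part is < m (count p(n, m−1)) or the largest part is exactly m (remove one copy of m, count p(n−m, m)). With p(0, ·) = 1 this gives p(40, parts ≤ 24) = 36654. (By conjugating Young diagrams, this also counts partitions of 40 into at most 24 parts.)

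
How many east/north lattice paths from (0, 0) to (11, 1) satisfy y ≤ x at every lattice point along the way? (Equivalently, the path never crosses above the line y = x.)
Number of paths = 11

By the reflection principle (André's argument), the number of monotone paths to (11, 1) with n ≤ m that never go above y = x is C(12, 11) − C(12, 12) = 12 − 1 = 11.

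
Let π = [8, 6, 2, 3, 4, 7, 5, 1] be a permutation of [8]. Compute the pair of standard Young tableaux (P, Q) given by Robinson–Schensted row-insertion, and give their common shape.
P = [1, 3, 4, 5] / [2, 7] / [6] / [8];  Q = [1, 4, 5, 6] / [2, 7] / [3] / [8];  common shape = (4, 2, 1, 1)

Row-insert the values π_1, π_2, … into P one at a time, bumping the leftmost entry strictly greater than the inserted value down to the next row. The recording tableau Q records, in position (i, j), the step at which that cell was added to P.
  Insert 8 (step 1): P = [8];  Q = [1]
  Insert 6 (step 2): P = [6] / [8];  Q = [1] / [2]
  Insert 2 (step 3): P = [2] / [6] / [8];  Q = [1] / [2] / [3]
  Insert 3 (step 4): P = [2, 3] / [6] / [8];  Q = [1, 4] / [2] / [3]
  Insert 4 (step 5): P = [2, 3, 4] / [6] / [8];  Q = [1, 4, 5] / [2] / [3]
  Insert 7 (step 6): P = [2, 3, 4, 7] / [6] / [8];  Q = [1, 4, 5, 6] / [2] / [3]
  Insert 5 (step 7): P = [2, 3, 4, 5] / [6, 7] / [8];  Q = [1, 4, 5, 6] / [2, 7] / [3]
  Insert 1 (step 8): P = [1, 3, 4, 5] / [2, 7] / [6] / [8];  Q = [1, 4, 5, 6] / [2, 7] / [3] / [8]
Final shape: (4, 2, 1, 1).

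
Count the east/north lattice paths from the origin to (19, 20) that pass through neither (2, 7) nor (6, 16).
Number of paths = 64495592070

Inclusion–exclusion. Total paths: C(39, 19) = 68923264410. Through P₁: C(9, 2)·C(30, 17) = 4311354600. Through P₂: C(22, 6)·C(17, 13) = 177578940. Since P₁ is strictly southwest of P₂, a monotone path through both must visit P₁ then P₂; paths through both = C(9, 2)·C(13, 4)·C(17, 13) = 61261200. Avoid both = 68923264410 − 4311354600 − 177578940 + 61261200 = 64495592070.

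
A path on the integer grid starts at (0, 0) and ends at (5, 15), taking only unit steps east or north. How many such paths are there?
Number of paths = 15504

A monotone lattice path from (0, 0) to (5, 15) consists of 5 east steps and 15 north steps in some order, so it is determined by which 5 of the 20 steps are east. The count is C(20, 5) = 15504.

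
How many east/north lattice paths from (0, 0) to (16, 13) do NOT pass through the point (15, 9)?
Number of paths = 61326395

Total paths from (0, 0) to (16, 13): C(29, 16) = 67863915. Paths through (15, 9): (paths (0, 0) → (15, 9)) × (paths (15, 9) → (16, 13)) = C(24, 15) · C(5, 1) = 1307504 · 5 = 6537520. Avoidance count = 67863915 − 6537520 = 61326395.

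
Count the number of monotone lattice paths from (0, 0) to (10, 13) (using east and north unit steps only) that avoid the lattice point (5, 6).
Number of paths = 778162

Total paths from (0, 0) to (10, 13): C(23, 10) = 1144066. Paths through (5, 6): (paths (0, 0) → (5, 6)) × (paths (5, 6) → (10, 13)) = C(11, 5) · C(12, 5) = 462 · 792 = 365904. Avoidance count = 1144066 − 365904 = 778162.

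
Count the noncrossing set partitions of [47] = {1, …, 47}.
C_47 = 33868773757191046886429490

These noncrossing partitions are counted by the Catalan number C_n = (1/(n + 1)) · C(2n, n). For n = 47: C_47 = (1/48) · C(94, 47) = 1625701140345170250548615520/48 = 33868773757191046886429490.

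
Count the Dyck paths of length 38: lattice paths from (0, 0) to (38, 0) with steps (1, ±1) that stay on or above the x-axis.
C_19 = 1767263190

These Dyck paths are counted by the Catalan number C_n = (1/(n + 1)) · C(2n, n). For n = 19: C_19 = (1/20) · C(38, 19) = 35345263800/20 = 1767263190.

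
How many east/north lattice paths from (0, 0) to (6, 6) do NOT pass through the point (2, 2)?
Number of paths = 504

Total paths from (0, 0) to (6, 6): C(12, 6) = 924. Paths through (2, 2): (paths (0, 0) → (2, 2)) × (paths (2, 2) → (6, 6)) = C(4, 2) · C(8, 4) = 6 · 70 = 420. Avoidance count = 924 − 420 = 504.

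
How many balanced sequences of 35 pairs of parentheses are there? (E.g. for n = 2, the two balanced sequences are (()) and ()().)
C_35 = 3116285494907301262

These balanced parentheses are counted by the Catalan number C_n = (1/(n + 1)) · C(2n, n). For n = 35: C_35 = (1/36) · C(70, 35) = 112186277816662845432/36 = 3116285494907301262.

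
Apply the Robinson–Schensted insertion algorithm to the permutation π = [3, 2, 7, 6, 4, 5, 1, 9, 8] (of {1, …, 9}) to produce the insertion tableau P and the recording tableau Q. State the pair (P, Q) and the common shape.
P = [1, 4, 5, 8] / [2, 6, 9] / [3] / [7];  Q = [1, 3, 6, 8] / [2, 4, 9] / [5] / [7];  common shape = (4, 3, 1, 1)

Row-insert the values π_1, π_2, … into P one at a time, bumping the leftmost entry strictly greater than the inserted value down to the next row. The recording tableau Q records, in position (i, j), the step at which that cell was added to P.
  Insert 3 (step 1): P = [3];  Q = [1]
  Insert 2 (step 2): P = [2] / [3];  Q = [1] / [2]
  Insert 7 (step 3): P = [2, 7] / [3];  Q = [1, 3] / [2]
  Insert 6 (step 4): P = [2, 6] / [3, 7];  Q = [1, 3] / [2, 4]
  Insert 4 (step 5): P = [2, 4] / [3, 6] / [7];  Q = [1, 3] / [2, 4] / [5]
  Insert 5 (step 6): P = [2, 4, 5] / [3, 6] / [7];  Q = [1, 3, 6] / [2, 4] / [5]
  Insert 1 (step 7): P = [1, 4, 5] / [2, 6] / [3] / [7];  Q = [1, 3, 6] / [2, 4] / [5] / [7]
  Insert 9 (step 8): P = [1, 4, 5, 9] / [2, 6] / [3] / [7];  Q = [1, 3, 6, 8] / [2, 4] / [5] / [7]
  Insert 8 (step 9): P = [1, 4, 5, 8] / [2, 6, 9] / [3] / [7];  Q = [1, 3, 6, 8] / [2, 4, 9] / [5] / [7]
Final shape: (4, 3, 1, 1).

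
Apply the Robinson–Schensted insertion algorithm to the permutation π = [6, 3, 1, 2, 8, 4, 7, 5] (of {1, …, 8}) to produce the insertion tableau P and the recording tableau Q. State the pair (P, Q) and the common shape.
P = [1, 2, 4, 5] / [3, 7] / [6, 8];  Q = [1, 4, 5, 7] / [2, 6] / [3, 8];  common shape = (4, 2, 2)

Row-insert the values π_1, π_2, … into P one at a time, bumping the leftmost entry strictly greater than the inserted value down to the next row. The recording tableau Q records, in position (i, j), the step at which that cell was added to P.
  Insert 6 (step 1): P = [6];  Q = [1]
  Insert 3 (step 2): P = [3] / [6];  Q = [1] / [2]
  Insert 1 (step 3): P = [1] / [3] / [6];  Q = [1] / [2] / [3]
  Insert 2 (step 4): P = [1, 2] / [3] / [6];  Q = [1, 4] / [2] / [3]
  Insert 8 (step 5): P = [1, 2, 8] / [3] / [6];  Q = [1, 4, 5] / [2] / [3]
  Insert 4 (step 6): P = [1, 2, 4] / [3, 8] / [6];  Q = [1, 4, 5] / [2, 6] / [3]
  Insert 7 (step 7): P = [1, 2, 4, 7] / [3, 8] / [6];  Q = [1, 4, 5, 7] / [2, 6] / [3]
  Insert 5 (step 8): P = [1, 2, 4, 5] / [3, 7] / [6, 8];  Q = [1, 4, 5, 7] / [2, 6] / [3, 8]
Final shape: (4, 2, 2).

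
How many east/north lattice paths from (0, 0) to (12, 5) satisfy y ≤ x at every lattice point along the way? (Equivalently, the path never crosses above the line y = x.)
Number of paths = 3808

By the reflection principle (André's argument), the number of monotone paths to (12, 5) with n ≤ m that never go above y = x is C(17, 12) − C(17, 13) = 6188 − 2380 = 3808.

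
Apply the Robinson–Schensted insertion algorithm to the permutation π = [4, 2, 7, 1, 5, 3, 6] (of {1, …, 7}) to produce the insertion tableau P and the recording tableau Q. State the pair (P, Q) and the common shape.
P = [1, 3, 6] / [2, 5] / [4, 7];  Q = [1, 3, 7] / [2, 5] / [4, 6];  common shape = (3, 2, 2)

Row-insert the values π_1, π_2, … into P one at a time, bumping the leftmost entry strictly greater than the inserted value down to the next row. The recording tableau Q records, in position (i, j), the step at which that cell was added to P.
  Insert 4 (step 1): P = [4];  Q = [1]
  Insert 2 (step 2): P = [2] / [4];  Q = [1] / [2]
  Insert 7 (step 3): P = [2, 7] / [4];  Q = [1, 3] / [2]
  Insert 1 (step 4): P = [1, 7] / [2] / [4];  Q = [1, 3] / [2] / [4]
  Insert 5 (step 5): P = [1, 5] / [2, 7] / [4];  Q = [1, 3] / [2, 5] / [4]
  Insert 3 (step 6): P = [1, 3] / [2, 5] / [4, 7];  Q = [1, 3] / [2, 5] / [4, 6]
  Insert 6 (step 7): P = [1, 3, 6] / [2, 5] / [4, 7];  Q = [1, 3, 7] / [2, 5] / [4, 6]
Final shape: (3, 2, 2).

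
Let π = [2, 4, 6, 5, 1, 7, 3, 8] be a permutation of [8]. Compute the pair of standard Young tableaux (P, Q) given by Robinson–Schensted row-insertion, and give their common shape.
P = [1, 3, 5, 7, 8] / [2, 4] / [6];  Q = [1, 2, 3, 6, 8] / [4, 7] / [5];  common shape = (5, 2, 1)

Row-insert the values π_1, π_2, … into P one at a time, bumping the leftmost entry strictly greater than the inserted value down to the next row. The recording tableau Q records, in position (i, j), the step at which that cell was added to P.
  Insert 2 (step 1): P = [2];  Q = [1]
  Insert 4 (step 2): P = [2, 4];  Q = [1, 2]
  Insert 6 (step 3): P = [2, 4, 6];  Q = [1, 2, 3]
  Insert 5 (step 4): P = [2, 4, 5] / [6];  Q = [1, 2, 3] / [4]
  Insert 1 (step 5): P = [1, 4, 5] / [2] / [6];  Q = [1, 2, 3] / [4] / [5]
  Insert 7 (step 6): P = [1, 4, 5, 7] / [2] / [6];  Q = [1, 2, 3, 6] / [4] / [5]
  Insert 3 (step 7): P = [1, 3, 5, 7] / [2, 4] / [6];  Q = [1, 2, 3, 6] / [4, 7] / [5]
  Insert 8 (step 8): P = [1, 3, 5, 7, 8] / [2, 4] / [6];  Q = [1, 2, 3, 6, 8] / [4, 7] / [5]
Final shape: (5, 2, 1).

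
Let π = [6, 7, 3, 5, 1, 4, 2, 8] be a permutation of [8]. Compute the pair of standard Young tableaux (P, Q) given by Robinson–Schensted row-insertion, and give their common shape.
P = [1, 2, 8] / [3, 4] / [5, 7] / [6];  Q = [1, 2, 8] / [3, 4] / [5, 6] / [7];  common shape = (3, 2, 2, 1)

Row-insert the values π_1, π_2, … into P one at a time, bumping the leftmost entry strictly greater than the inserted value down to the next row. The recording tableau Q records, in position (i, j), the step at which that cell was added to P.
  Insert 6 (step 1): P = [6];  Q = [1]
  Insert 7 (step 2): P = [6, 7];  Q = [1, 2]
  Insert 3 (step 3): P = [3, 7] / [6];  Q = [1, 2] / [3]
  Insert 5 (step 4): P = [3, 5] / [6, 7];  Q = [1, 2] / [3, 4]
  Insert 1 (step 5): P = [1, 5] / [3, 7] / [6];  Q = [1, 2] / [3, 4] / [5]
  Insert 4 (step 6): P = [1, 4] / [3, 5] / [6, 7];  Q = [1, 2] / [3, 4] / [5, 6]
  Insert 2 (step 7): P = [1, 2] / [3, 4] / [5, 7] / [6];  Q = [1, 2] / [3, 4] / [5, 6] / [7]
  Insert 8 (step 8): P = [1, 2, 8] / [3, 4] / [5, 7] / [6];  Q = [1, 2, 8] / [3, 4] / [5, 6] / [7]
Final shape: (3, 2, 2, 1).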